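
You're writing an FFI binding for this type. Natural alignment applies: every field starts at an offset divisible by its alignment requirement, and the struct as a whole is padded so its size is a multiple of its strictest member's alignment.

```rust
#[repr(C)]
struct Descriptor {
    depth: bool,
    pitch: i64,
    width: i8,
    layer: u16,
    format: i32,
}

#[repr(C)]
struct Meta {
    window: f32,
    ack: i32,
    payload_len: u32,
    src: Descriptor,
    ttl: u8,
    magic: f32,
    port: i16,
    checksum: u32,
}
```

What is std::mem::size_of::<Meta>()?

Descriptor: @0: depth [1B, align 1] → 1; +7 pad (align 8); @8: pitch [8B, align 8] → 16; @16: width [1B, align 1] → 17; +1 pad (align 2); @18: layer [2B, align 2] → 20; @20: format [4B, align 4] → 24; size 24, align 8
@0: window [4B, align 4] → 4
@4: ack [4B, align 4] → 8
@8: payload_len [4B, align 4] → 12
+4 pad (align 8)
@16: src [24B, align 8] → 40
@40: ttl [1B, align 1] → 41
+3 pad (align 4)
@44: magic [4B, align 4] → 48
@48: port [2B, align 2] → 50
+2 pad (align 4)
@52: checksum [4B, align 4] → 56
size 56, align 8

56 bytes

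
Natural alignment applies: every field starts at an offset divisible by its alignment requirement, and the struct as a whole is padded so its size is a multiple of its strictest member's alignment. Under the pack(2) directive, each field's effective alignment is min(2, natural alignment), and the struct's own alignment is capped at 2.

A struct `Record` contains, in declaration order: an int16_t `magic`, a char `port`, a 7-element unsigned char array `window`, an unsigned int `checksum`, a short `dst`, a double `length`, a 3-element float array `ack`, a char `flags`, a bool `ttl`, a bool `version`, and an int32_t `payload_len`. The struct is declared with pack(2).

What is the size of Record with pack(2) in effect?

44

@0: magic [2B, align 2] → 2
@2: port [1B, align 1] → 3
@3: window [7B, align 1] → 10
@10: checksum [4B, align 2] → 14
@14: dst [2B, align 2] → 16
@16: length [8B, align 2] → 24
@24: ack [12B, align 2] → 36
@36: flags [1B, align 1] → 37
@37: ttl [1B, align 1] → 38
@38: version [1B, align 1] → 39
+1 pad (align 2)
@40: payload_len [4B, align 2] → 44
size 44, align 2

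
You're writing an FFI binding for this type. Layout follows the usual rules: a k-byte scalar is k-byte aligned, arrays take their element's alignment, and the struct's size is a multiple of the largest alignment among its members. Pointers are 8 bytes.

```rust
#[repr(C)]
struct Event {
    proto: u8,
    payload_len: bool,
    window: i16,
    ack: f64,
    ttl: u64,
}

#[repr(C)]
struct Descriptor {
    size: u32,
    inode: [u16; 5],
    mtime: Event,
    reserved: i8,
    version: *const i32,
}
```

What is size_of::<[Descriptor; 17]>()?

952

Event: @0: proto [1B, align 1] → 1; @1: payload_len [1B, align 1] → 2; @2: window [2B, align 2] → 4; +4 pad (align 8); @8: ack [8B, align 8] → 16; @16: ttl [8B, align 8] → 24; size 24, align 8
@0: size [4B, align 4] → 4
@4: inode [10B, align 2] → 14
+2 pad (align 8)
@16: mtime [24B, align 8] → 40
@40: reserved [1B, align 1] → 41
+7 pad (align 8)
@48: version [8B, align 8] → 56
size 56, align 8
array of 17: 17 × 56 = 952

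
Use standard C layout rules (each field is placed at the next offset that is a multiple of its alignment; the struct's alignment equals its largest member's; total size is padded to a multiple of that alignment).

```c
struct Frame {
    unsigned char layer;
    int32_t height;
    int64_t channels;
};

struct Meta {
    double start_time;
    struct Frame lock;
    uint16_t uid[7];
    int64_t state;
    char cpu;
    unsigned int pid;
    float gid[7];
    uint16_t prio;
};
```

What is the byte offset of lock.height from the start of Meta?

Frame: 0..1  layer  (1B, 1-aligned); 1..4  -- padding (3B); 4..8  height  (4B, 4-aligned); 8..16  channels  (8B, 8-aligned); sizeof = 16, alignof = 8
0..8  start_time  (8B, 8-aligned)
8..24  lock  (16B, 8-aligned)
within Frame: height at 4
8 + 4 = 12

12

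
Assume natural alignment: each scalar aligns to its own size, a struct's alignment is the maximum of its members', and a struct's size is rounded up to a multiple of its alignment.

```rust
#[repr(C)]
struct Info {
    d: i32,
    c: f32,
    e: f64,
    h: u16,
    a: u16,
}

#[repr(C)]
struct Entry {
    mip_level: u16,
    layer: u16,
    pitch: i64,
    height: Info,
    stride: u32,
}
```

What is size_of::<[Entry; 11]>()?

528

Info: 0..4  d  (4B, 4-aligned); 4..8  c  (4B, 4-aligned); 8..16  e  (8B, 8-aligned); 16..18  h  (2B, 2-aligned); 18..20  a  (2B, 2-aligned); 20..24  -- tail padding (4B); sizeof = 24, alignof = 8
0..2  mip_level  (2B, 2-aligned)
2..4  layer  (2B, 2-aligned)
4..8  -- padding (4B)
8..16  pitch  (8B, 8-aligned)
16..40  height  (24B, 8-aligned)
40..44  stride  (4B, 4-aligned)
44..48  -- tail padding (4B)
sizeof = 48, alignof = 8
array of 11: 11 × 48 = 528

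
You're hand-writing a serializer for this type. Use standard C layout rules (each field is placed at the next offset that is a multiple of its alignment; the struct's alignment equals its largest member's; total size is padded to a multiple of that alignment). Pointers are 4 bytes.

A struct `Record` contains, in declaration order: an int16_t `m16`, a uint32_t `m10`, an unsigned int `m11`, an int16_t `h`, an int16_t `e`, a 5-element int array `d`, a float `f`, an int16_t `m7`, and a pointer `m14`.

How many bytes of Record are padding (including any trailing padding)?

4

0..2  m16  (2B, 2-aligned)
2..4  -- padding (2B)
4..8  m10  (4B, 4-aligned)
8..12  m11  (4B, 4-aligned)
12..14  h  (2B, 2-aligned)
14..16  e  (2B, 2-aligned)
16..36  d  (20B, 4-aligned)
36..40  f  (4B, 4-aligned)
40..42  m7  (2B, 2-aligned)
42..44  -- padding (2B)
44..48  m14  (4B, 4-aligned)
sizeof = 48, alignof = 4
data bytes 44, size 48 → padding 4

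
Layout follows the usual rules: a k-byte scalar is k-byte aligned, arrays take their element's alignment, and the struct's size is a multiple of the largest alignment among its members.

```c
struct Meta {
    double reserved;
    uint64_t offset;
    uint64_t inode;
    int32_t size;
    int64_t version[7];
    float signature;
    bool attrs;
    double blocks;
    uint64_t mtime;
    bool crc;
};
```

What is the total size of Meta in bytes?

120

@0: reserved [8B, align 8] → 8
@8: offset [8B, align 8] → 16
@16: inode [8B, align 8] → 24
@24: size [4B, align 4] → 28
+4 pad (align 8)
@32: version [56B, align 8] → 88
@88: signature [4B, align 4] → 92
@92: attrs [1B, align 1] → 93
+3 pad (align 8)
@96: blocks [8B, align 8] → 104
@104: mtime [8B, align 8] → 112
@112: crc [1B, align 1] → 113
+7 tail pad (align 8)
size 120, align 8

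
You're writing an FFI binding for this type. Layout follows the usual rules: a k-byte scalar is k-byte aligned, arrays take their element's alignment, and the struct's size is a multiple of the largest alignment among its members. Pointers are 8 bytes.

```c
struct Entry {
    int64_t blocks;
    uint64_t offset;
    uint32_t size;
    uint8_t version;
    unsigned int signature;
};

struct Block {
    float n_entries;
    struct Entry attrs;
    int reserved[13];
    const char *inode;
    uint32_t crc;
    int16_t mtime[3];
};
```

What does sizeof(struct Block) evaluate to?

Entry: blocks at 0 (size 8, align 8) → ends 8; offset at 8 (size 8, align 8) → ends 16; size at 16 (size 4, align 4) → ends 20; version at 20 (size 1, align 1) → ends 21; pad 3 to align 4 for signature; signature at 24 (size 4, align 4) → ends 28; tail pad 4 to reach multiple of 8; total 32 bytes, alignment 8
n_entries at 0 (size 4, align 4) → ends 4
pad 4 to align 8 for attrs
attrs at 8 (size 32, align 8) → ends 40
reserved at 40 (size 52, align 4) → ends 92
pad 4 to align 8 for inode
inode at 96 (size 8, align 8) → ends 104
crc at 104 (size 4, align 4) → ends 108
mtime at 108 (size 6, align 2) → ends 114
tail pad 6 to reach multiple of 8
total 120 bytes, alignment 8

120 bytes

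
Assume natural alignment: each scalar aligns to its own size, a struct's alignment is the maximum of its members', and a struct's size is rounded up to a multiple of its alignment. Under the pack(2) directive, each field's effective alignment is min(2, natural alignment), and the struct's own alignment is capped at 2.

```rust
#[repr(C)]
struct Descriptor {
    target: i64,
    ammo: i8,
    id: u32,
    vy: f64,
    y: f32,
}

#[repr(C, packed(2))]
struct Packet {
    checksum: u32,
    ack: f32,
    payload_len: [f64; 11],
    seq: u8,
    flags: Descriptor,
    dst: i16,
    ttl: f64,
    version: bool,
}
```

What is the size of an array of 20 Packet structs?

2840

Descriptor: 0..8  target  (8B, 8-aligned); 8..9  ammo  (1B, 1-aligned); 9..12  -- padding (3B); 12..16  id  (4B, 4-aligned); 16..24  vy  (8B, 8-aligned); 24..28  y  (4B, 4-aligned); 28..32  -- tail padding (4B); sizeof = 32, alignof = 8
0..4  checksum  (4B, 2-aligned)
4..8  ack  (4B, 2-aligned)
8..96  payload_len  (88B, 2-aligned)
96..97  seq  (1B, 1-aligned)
97..98  -- padding (1B)
98..130  flags  (32B, 2-aligned)
130..132  dst  (2B, 2-aligned)
132..140  ttl  (8B, 2-aligned)
140..141  version  (1B, 1-aligned)
141..142  -- tail padding (1B)
sizeof = 142, alignof = 2
array of 20: 20 × 142 = 2840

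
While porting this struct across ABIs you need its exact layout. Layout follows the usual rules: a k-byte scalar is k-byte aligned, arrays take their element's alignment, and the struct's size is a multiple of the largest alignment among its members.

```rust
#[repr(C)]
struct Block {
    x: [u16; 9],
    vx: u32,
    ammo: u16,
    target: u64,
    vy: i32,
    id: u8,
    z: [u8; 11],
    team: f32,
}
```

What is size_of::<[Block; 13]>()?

0..18  x  (18B, 2-aligned)
18..20  -- padding (2B)
20..24  vx  (4B, 4-aligned)
24..26  ammo  (2B, 2-aligned)
26..32  -- padding (6B)
32..40  target  (8B, 8-aligned)
40..44  vy  (4B, 4-aligned)
44..45  id  (1B, 1-aligned)
45..56  z  (11B, 1-aligned)
56..60  team  (4B, 4-aligned)
60..64  -- tail padding (4B)
sizeof = 64, alignof = 8
array of 13: 13 × 64 = 832

832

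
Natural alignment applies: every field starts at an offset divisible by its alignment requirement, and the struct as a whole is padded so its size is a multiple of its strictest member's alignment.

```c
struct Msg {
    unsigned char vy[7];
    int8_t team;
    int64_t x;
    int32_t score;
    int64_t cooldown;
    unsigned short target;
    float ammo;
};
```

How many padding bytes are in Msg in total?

@0: vy [7B, align 1] → 7
@7: team [1B, align 1] → 8
@8: x [8B, align 8] → 16
@16: score [4B, align 4] → 20
+4 pad (align 8)
@24: cooldown [8B, align 8] → 32
@32: target [2B, align 2] → 34
+2 pad (align 4)
@36: ammo [4B, align 4] → 40
size 40, align 8
data bytes 34, size 40 → padding 6

6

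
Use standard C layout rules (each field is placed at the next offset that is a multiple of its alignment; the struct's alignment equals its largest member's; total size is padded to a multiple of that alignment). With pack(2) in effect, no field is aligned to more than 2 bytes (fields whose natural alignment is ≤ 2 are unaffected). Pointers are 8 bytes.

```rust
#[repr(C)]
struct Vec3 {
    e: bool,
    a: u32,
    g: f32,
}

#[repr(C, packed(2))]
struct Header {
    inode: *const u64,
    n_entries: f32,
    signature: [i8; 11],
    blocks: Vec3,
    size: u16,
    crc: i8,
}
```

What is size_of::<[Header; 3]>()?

Vec3: e at 0 (size 1, align 1) → ends 1; pad 3 to align 4 for a; a at 4 (size 4, align 4) → ends 8; g at 8 (size 4, align 4) → ends 12; total 12 bytes, alignment 4
inode at 0 (size 8, align 2) → ends 8
n_entries at 8 (size 4, align 2) → ends 12
signature at 12 (size 11, align 1) → ends 23
pad 1 to align 2 for blocks
blocks at 24 (size 12, align 2) → ends 36
size at 36 (size 2, align 2) → ends 38
crc at 38 (size 1, align 1) → ends 39
tail pad 1 to reach multiple of 2
total 40 bytes, alignment 2
array of 3: 3 × 40 = 120

120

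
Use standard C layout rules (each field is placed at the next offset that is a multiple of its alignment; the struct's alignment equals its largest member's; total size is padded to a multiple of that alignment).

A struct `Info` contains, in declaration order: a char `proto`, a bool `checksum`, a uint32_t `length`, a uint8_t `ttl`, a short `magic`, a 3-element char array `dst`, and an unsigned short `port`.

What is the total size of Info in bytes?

0..1  proto  (1B, 1-aligned)
1..2  checksum  (1B, 1-aligned)
2..4  -- padding (2B)
4..8  length  (4B, 4-aligned)
8..9  ttl  (1B, 1-aligned)
9..10  -- padding (1B)
10..12  magic  (2B, 2-aligned)
12..15  dst  (3B, 1-aligned)
15..16  -- padding (1B)
16..18  port  (2B, 2-aligned)
18..20  -- tail padding (2B)
sizeof = 20, alignof = 4

20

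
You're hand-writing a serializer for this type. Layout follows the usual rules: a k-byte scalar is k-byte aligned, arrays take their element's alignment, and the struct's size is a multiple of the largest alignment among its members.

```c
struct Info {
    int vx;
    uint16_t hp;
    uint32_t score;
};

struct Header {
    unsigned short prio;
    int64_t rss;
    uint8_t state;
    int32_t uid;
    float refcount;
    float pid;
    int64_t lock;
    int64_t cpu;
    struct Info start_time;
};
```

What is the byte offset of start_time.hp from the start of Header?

52

Info: 0..4  vx  (4B, 4-aligned); 4..6  hp  (2B, 2-aligned); 6..8  -- padding (2B); 8..12  score  (4B, 4-aligned); sizeof = 12, alignof = 4
0..2  prio  (2B, 2-aligned)
2..8  -- padding (6B)
8..16  rss  (8B, 8-aligned)
16..17  state  (1B, 1-aligned)
17..20  -- padding (3B)
20..24  uid  (4B, 4-aligned)
24..28  refcount  (4B, 4-aligned)
28..32  pid  (4B, 4-aligned)
32..40  lock  (8B, 8-aligned)
40..48  cpu  (8B, 8-aligned)
48..60  start_time  (12B, 4-aligned)
within Info: hp at 4
48 + 4 = 52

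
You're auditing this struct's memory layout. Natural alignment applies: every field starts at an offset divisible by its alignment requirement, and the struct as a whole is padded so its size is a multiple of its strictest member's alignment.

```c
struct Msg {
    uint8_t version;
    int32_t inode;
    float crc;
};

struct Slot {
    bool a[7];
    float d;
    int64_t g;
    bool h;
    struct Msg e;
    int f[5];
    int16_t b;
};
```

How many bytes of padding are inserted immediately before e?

Msg: 0..1  version  (1B, 1-aligned); 1..4  -- padding (3B); 4..8  inode  (4B, 4-aligned); 8..12  crc  (4B, 4-aligned); sizeof = 12, alignof = 4
0..7  a  (7B, 1-aligned)
7..8  -- padding (1B)
8..12  d  (4B, 4-aligned)
12..16  -- padding (4B)
16..24  g  (8B, 8-aligned)
24..25  h  (1B, 1-aligned)
25..28  -- padding (3B)
28..40  e  (12B, 4-aligned)

3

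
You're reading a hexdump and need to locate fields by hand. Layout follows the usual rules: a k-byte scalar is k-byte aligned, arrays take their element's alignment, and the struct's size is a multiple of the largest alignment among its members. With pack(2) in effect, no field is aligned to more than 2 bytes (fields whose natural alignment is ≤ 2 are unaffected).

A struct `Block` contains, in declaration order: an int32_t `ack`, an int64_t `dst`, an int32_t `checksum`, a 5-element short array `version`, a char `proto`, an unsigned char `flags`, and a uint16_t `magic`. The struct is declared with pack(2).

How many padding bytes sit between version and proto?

0

@0: ack [4B, align 2] → 4
@4: dst [8B, align 2] → 12
@12: checksum [4B, align 2] → 16
@16: version [10B, align 2] → 26
@26: proto [1B, align 1] → 27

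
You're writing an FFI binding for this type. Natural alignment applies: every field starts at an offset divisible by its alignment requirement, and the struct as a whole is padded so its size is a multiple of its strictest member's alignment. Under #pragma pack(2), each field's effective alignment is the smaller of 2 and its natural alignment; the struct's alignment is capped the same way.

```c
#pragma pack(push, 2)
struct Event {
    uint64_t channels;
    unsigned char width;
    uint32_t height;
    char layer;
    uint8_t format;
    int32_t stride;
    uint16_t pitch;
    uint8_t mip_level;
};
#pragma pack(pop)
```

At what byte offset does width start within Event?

channels at 0 (size 8, align 2) → ends 8
width at 8 (size 1, align 1) → ends 9

8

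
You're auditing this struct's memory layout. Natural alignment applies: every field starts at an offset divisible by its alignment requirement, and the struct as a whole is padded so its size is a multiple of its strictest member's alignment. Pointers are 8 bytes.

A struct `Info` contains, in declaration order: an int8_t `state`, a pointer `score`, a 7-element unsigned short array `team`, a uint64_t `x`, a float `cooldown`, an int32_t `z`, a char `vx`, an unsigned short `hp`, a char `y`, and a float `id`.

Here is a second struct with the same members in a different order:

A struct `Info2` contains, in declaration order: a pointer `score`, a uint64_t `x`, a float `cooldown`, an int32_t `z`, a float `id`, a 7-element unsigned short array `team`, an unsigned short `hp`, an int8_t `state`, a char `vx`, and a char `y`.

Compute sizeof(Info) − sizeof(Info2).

0..1  state  (1B, 1-aligned)
1..8  -- padding (7B)
8..16  score  (8B, 8-aligned)
16..30  team  (14B, 2-aligned)
30..32  -- padding (2B)
32..40  x  (8B, 8-aligned)
40..44  cooldown  (4B, 4-aligned)
44..48  z  (4B, 4-aligned)
48..49  vx  (1B, 1-aligned)
49..50  -- padding (1B)
50..52  hp  (2B, 2-aligned)
52..53  y  (1B, 1-aligned)
53..56  -- padding (3B)
56..60  id  (4B, 4-aligned)
60..64  -- tail padding (4B)
sizeof = 64, alignof = 8
— Info2 —
0..8  score  (8B, 8-aligned)
8..16  x  (8B, 8-aligned)
16..20  cooldown  (4B, 4-aligned)
20..24  z  (4B, 4-aligned)
24..28  id  (4B, 4-aligned)
28..42  team  (14B, 2-aligned)
42..44  hp  (2B, 2-aligned)
44..45  state  (1B, 1-aligned)
45..46  vx  (1B, 1-aligned)
46..47  y  (1B, 1-aligned)
47..48  -- tail padding (1B)
sizeof = 48, alignof = 8
64 − 48 = 16

16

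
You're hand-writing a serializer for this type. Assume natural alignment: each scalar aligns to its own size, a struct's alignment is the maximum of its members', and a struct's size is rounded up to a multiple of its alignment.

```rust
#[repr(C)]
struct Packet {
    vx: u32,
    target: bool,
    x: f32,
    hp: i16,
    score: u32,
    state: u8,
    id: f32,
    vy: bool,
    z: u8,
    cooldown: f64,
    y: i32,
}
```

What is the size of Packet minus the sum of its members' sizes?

0..4  vx  (4B, 4-aligned)
4..5  target  (1B, 1-aligned)
5..8  -- padding (3B)
8..12  x  (4B, 4-aligned)
12..14  hp  (2B, 2-aligned)
14..16  -- padding (2B)
16..20  score  (4B, 4-aligned)
20..21  state  (1B, 1-aligned)
21..24  -- padding (3B)
24..28  id  (4B, 4-aligned)
28..29  vy  (1B, 1-aligned)
29..30  z  (1B, 1-aligned)
30..32  -- padding (2B)
32..40  cooldown  (8B, 8-aligned)
40..44  y  (4B, 4-aligned)
44..48  -- tail padding (4B)
sizeof = 48, alignof = 8
data bytes 34, size 48 → padding 14

14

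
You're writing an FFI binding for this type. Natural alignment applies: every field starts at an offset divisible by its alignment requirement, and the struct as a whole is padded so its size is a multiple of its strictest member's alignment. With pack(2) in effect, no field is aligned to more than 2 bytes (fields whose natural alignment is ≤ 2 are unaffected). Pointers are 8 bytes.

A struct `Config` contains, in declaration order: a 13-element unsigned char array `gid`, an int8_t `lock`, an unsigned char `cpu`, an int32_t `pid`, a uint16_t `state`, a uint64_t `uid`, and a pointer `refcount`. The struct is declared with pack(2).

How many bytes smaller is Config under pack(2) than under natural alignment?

2

natural layout:
  0..13  gid  (13B, 1-aligned)
  13..14  lock  (1B, 1-aligned)
  14..15  cpu  (1B, 1-aligned)
  15..16  -- padding (1B)
  16..20  pid  (4B, 4-aligned)
  20..22  state  (2B, 2-aligned)
  22..24  -- padding (2B)
  24..32  uid  (8B, 8-aligned)
  32..40  refcount  (8B, 8-aligned)
  sizeof = 40, alignof = 8
packed(2) layout:
  0..13  gid  (13B, 1-aligned)
  13..14  lock  (1B, 1-aligned)
  14..15  cpu  (1B, 1-aligned)
  15..16  -- padding (1B)
  16..20  pid  (4B, 2-aligned)
  20..22  state  (2B, 2-aligned)
  22..30  uid  (8B, 2-aligned)
  30..38  refcount  (8B, 2-aligned)
  sizeof = 38, alignof = 2
40 − 38 = 2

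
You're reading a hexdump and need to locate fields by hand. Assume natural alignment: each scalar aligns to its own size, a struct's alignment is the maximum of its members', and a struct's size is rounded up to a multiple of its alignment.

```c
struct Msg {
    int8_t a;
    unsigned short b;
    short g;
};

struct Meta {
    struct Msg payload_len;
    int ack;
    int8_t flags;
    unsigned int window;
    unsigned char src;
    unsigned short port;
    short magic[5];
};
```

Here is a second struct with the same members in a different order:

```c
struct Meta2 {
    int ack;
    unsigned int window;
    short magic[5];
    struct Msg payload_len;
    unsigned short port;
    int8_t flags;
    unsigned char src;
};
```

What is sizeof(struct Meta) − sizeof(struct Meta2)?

8

Msg: 0..1  a  (1B, 1-aligned); 1..2  -- padding (1B); 2..4  b  (2B, 2-aligned); 4..6  g  (2B, 2-aligned); sizeof = 6, alignof = 2
0..6  payload_len  (6B, 2-aligned)
6..8  -- padding (2B)
8..12  ack  (4B, 4-aligned)
12..13  flags  (1B, 1-aligned)
13..16  -- padding (3B)
16..20  window  (4B, 4-aligned)
20..21  src  (1B, 1-aligned)
21..22  -- padding (1B)
22..24  port  (2B, 2-aligned)
24..34  magic  (10B, 2-aligned)
34..36  -- tail padding (2B)
sizeof = 36, alignof = 4
— Meta2 —
0..4  ack  (4B, 4-aligned)
4..8  window  (4B, 4-aligned)
8..18  magic  (10B, 2-aligned)
18..24  payload_len  (6B, 2-aligned)
24..26  port  (2B, 2-aligned)
26..27  flags  (1B, 1-aligned)
27..28  src  (1B, 1-aligned)
sizeof = 28, alignof = 4
36 − 28 = 8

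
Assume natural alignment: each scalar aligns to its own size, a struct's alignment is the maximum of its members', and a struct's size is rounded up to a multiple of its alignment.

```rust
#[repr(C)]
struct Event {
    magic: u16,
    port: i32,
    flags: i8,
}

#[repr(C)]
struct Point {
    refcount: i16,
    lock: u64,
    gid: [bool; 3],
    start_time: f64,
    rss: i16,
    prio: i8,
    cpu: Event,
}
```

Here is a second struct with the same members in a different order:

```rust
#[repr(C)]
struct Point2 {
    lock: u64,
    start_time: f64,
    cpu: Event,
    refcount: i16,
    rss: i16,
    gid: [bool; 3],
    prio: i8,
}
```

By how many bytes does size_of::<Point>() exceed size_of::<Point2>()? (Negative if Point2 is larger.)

Event: magic at 0 (size 2, align 2) → ends 2; pad 2 to align 4 for port; port at 4 (size 4, align 4) → ends 8; flags at 8 (size 1, align 1) → ends 9; tail pad 3 to reach multiple of 4; total 12 bytes, alignment 4
refcount at 0 (size 2, align 2) → ends 2
pad 6 to align 8 for lock
lock at 8 (size 8, align 8) → ends 16
gid at 16 (size 3, align 1) → ends 19
pad 5 to align 8 for start_time
start_time at 24 (size 8, align 8) → ends 32
rss at 32 (size 2, align 2) → ends 34
prio at 34 (size 1, align 1) → ends 35
pad 1 to align 4 for cpu
cpu at 36 (size 12, align 4) → ends 48
total 48 bytes, alignment 8
— Point2 —
lock at 0 (size 8, align 8) → ends 8
start_time at 8 (size 8, align 8) → ends 16
cpu at 16 (size 12, align 4) → ends 28
refcount at 28 (size 2, align 2) → ends 30
rss at 30 (size 2, align 2) → ends 32
gid at 32 (size 3, align 1) → ends 35
prio at 35 (size 1, align 1) → ends 36
tail pad 4 to reach multiple of 8
total 40 bytes, alignment 8
48 − 40 = 8

8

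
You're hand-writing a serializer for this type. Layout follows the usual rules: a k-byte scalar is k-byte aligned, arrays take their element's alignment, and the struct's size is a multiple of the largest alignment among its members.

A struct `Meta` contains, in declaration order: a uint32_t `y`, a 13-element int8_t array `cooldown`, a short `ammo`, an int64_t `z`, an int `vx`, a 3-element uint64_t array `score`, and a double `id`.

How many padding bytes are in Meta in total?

0..4  y  (4B, 4-aligned)
4..17  cooldown  (13B, 1-aligned)
17..18  -- padding (1B)
18..20  ammo  (2B, 2-aligned)
20..24  -- padding (4B)
24..32  z  (8B, 8-aligned)
32..36  vx  (4B, 4-aligned)
36..40  -- padding (4B)
40..64  score  (24B, 8-aligned)
64..72  id  (8B, 8-aligned)
sizeof = 72, alignof = 8
data bytes 63, size 72 → padding 9

9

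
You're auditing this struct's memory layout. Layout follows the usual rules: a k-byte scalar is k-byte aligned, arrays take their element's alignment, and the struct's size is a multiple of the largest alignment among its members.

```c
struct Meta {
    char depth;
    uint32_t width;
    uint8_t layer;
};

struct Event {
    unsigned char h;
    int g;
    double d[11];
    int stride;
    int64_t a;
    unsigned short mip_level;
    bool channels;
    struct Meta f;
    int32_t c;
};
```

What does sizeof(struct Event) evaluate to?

136 bytes

Meta: depth at 0 (size 1, align 1) → ends 1; pad 3 to align 4 for width; width at 4 (size 4, align 4) → ends 8; layer at 8 (size 1, align 1) → ends 9; tail pad 3 to reach multiple of 4; total 12 bytes, alignment 4
h at 0 (size 1, align 1) → ends 1
pad 3 to align 4 for g
g at 4 (size 4, align 4) → ends 8
d at 8 (size 88, align 8) → ends 96
stride at 96 (size 4, align 4) → ends 100
pad 4 to align 8 for a
a at 104 (size 8, align 8) → ends 112
mip_level at 112 (size 2, align 2) → ends 114
channels at 114 (size 1, align 1) → ends 115
pad 1 to align 4 for f
f at 116 (size 12, align 4) → ends 128
c at 128 (size 4, align 4) → ends 132
tail pad 4 to reach multiple of 8
total 136 bytes, alignment 8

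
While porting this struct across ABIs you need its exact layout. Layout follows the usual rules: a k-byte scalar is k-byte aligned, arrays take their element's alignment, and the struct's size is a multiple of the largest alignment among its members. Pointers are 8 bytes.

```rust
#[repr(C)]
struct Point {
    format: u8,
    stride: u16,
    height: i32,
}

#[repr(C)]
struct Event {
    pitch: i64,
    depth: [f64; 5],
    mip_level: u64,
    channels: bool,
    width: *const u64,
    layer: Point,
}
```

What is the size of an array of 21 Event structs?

1680

Point: 0..1  format  (1B, 1-aligned); 1..2  -- padding (1B); 2..4  stride  (2B, 2-aligned); 4..8  height  (4B, 4-aligned); sizeof = 8, alignof = 4
0..8  pitch  (8B, 8-aligned)
8..48  depth  (40B, 8-aligned)
48..56  mip_level  (8B, 8-aligned)
56..57  channels  (1B, 1-aligned)
57..64  -- padding (7B)
64..72  width  (8B, 8-aligned)
72..80  layer  (8B, 4-aligned)
sizeof = 80, alignof = 8
array of 21: 21 × 80 = 1680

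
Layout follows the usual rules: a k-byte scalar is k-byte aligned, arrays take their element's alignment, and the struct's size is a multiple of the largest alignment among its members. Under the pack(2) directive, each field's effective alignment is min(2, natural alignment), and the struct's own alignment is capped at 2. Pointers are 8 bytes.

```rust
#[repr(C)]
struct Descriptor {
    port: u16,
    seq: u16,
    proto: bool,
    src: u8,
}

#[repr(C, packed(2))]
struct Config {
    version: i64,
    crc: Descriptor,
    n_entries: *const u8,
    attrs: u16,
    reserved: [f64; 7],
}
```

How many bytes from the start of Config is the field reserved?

24

Descriptor: @0: port [2B, align 2] → 2; @2: seq [2B, align 2] → 4; @4: proto [1B, align 1] → 5; @5: src [1B, align 1] → 6; size 6, align 2
@0: version [8B, align 2] → 8
@8: crc [6B, align 2] → 14
@14: n_entries [8B, align 2] → 22
@22: attrs [2B, align 2] → 24
@24: reserved [56B, align 2] → 80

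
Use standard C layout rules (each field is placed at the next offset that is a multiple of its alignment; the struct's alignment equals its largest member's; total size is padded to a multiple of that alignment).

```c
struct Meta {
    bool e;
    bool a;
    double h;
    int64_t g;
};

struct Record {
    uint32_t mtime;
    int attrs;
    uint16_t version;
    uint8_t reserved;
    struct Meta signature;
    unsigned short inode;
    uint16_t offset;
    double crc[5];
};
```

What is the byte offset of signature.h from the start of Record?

Meta: @0: e [1B, align 1] → 1; @1: a [1B, align 1] → 2; +6 pad (align 8); @8: h [8B, align 8] → 16; @16: g [8B, align 8] → 24; size 24, align 8
@0: mtime [4B, align 4] → 4
@4: attrs [4B, align 4] → 8
@8: version [2B, align 2] → 10
@10: reserved [1B, align 1] → 11
+5 pad (align 8)
@16: signature [24B, align 8] → 40
within Meta: h at 8
16 + 8 = 24

24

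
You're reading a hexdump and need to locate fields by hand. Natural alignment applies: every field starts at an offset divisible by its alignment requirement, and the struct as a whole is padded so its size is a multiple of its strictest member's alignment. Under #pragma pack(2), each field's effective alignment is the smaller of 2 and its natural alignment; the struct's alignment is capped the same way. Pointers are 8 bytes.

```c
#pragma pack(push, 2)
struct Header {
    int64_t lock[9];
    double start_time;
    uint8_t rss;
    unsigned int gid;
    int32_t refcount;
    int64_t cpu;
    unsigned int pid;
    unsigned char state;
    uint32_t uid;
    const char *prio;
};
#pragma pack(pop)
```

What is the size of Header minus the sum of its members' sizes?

2

@0: lock [72B, align 2] → 72
@72: start_time [8B, align 2] → 80
@80: rss [1B, align 1] → 81
+1 pad (align 2)
@82: gid [4B, align 2] → 86
@86: refcount [4B, align 2] → 90
@90: cpu [8B, align 2] → 98
@98: pid [4B, align 2] → 102
@102: state [1B, align 1] → 103
+1 pad (align 2)
@104: uid [4B, align 2] → 108
@108: prio [8B, align 2] → 116
size 116, align 2
data bytes 114, size 116 → padding 2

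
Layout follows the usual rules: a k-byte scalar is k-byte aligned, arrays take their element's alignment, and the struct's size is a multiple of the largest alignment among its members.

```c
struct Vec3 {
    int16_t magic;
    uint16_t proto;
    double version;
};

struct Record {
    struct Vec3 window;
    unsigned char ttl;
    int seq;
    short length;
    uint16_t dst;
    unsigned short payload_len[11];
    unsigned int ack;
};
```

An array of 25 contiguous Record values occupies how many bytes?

1400

Vec3: 0..2  magic  (2B, 2-aligned); 2..4  proto  (2B, 2-aligned); 4..8  -- padding (4B); 8..16  version  (8B, 8-aligned); sizeof = 16, alignof = 8
0..16  window  (16B, 8-aligned)
16..17  ttl  (1B, 1-aligned)
17..20  -- padding (3B)
20..24  seq  (4B, 4-aligned)
24..26  length  (2B, 2-aligned)
26..28  dst  (2B, 2-aligned)
28..50  payload_len  (22B, 2-aligned)
50..52  -- padding (2B)
52..56  ack  (4B, 4-aligned)
sizeof = 56, alignof = 8
array of 25: 25 × 56 = 1400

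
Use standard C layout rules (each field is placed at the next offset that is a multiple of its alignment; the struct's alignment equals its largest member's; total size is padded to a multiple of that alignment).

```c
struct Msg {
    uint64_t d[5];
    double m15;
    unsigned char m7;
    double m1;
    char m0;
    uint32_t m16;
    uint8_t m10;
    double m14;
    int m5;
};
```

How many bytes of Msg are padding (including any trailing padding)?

21

d at 0 (size 40, align 8) → ends 40
m15 at 40 (size 8, align 8) → ends 48
m7 at 48 (size 1, align 1) → ends 49
pad 7 to align 8 for m1
m1 at 56 (size 8, align 8) → ends 64
m0 at 64 (size 1, align 1) → ends 65
pad 3 to align 4 for m16
m16 at 68 (size 4, align 4) → ends 72
m10 at 72 (size 1, align 1) → ends 73
pad 7 to align 8 for m14
m14 at 80 (size 8, align 8) → ends 88
m5 at 88 (size 4, align 4) → ends 92
tail pad 4 to reach multiple of 8
total 96 bytes, alignment 8
data bytes 75, size 96 → padding 21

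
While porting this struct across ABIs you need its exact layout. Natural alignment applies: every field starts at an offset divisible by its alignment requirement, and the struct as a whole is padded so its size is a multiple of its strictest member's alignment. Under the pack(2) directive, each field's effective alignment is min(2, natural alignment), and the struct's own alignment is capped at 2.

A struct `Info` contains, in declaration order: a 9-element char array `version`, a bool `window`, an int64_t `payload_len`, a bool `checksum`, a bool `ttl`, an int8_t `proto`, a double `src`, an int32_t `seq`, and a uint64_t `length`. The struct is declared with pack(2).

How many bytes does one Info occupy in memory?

42 bytes

0..9  version  (9B, 1-aligned)
9..10  window  (1B, 1-aligned)
10..18  payload_len  (8B, 2-aligned)
18..19  checksum  (1B, 1-aligned)
19..20  ttl  (1B, 1-aligned)
20..21  proto  (1B, 1-aligned)
21..22  -- padding (1B)
22..30  src  (8B, 2-aligned)
30..34  seq  (4B, 2-aligned)
34..42  length  (8B, 2-aligned)
sizeof = 42, alignof = 2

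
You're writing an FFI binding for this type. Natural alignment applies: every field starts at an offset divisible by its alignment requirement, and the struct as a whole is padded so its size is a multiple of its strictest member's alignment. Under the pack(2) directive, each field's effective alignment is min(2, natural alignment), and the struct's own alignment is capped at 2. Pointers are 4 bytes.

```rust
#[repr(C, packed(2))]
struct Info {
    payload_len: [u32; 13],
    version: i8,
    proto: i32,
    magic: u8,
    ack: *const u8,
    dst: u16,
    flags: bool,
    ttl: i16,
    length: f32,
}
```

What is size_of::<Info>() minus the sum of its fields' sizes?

payload_len at 0 (size 52, align 2) → ends 52
version at 52 (size 1, align 1) → ends 53
pad 1 to align 2 for proto
proto at 54 (size 4, align 2) → ends 58
magic at 58 (size 1, align 1) → ends 59
pad 1 to align 2 for ack
ack at 60 (size 4, align 2) → ends 64
dst at 64 (size 2, align 2) → ends 66
flags at 66 (size 1, align 1) → ends 67
pad 1 to align 2 for ttl
ttl at 68 (size 2, align 2) → ends 70
length at 70 (size 4, align 2) → ends 74
total 74 bytes, alignment 2
data bytes 71, size 74 → padding 3

3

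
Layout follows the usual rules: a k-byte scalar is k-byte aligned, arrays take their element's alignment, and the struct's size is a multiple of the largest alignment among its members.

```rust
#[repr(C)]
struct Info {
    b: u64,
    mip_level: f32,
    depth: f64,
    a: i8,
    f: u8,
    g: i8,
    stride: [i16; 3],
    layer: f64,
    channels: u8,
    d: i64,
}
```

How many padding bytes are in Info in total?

18

0..8  b  (8B, 8-aligned)
8..12  mip_level  (4B, 4-aligned)
12..16  -- padding (4B)
16..24  depth  (8B, 8-aligned)
24..25  a  (1B, 1-aligned)
25..26  f  (1B, 1-aligned)
26..27  g  (1B, 1-aligned)
27..28  -- padding (1B)
28..34  stride  (6B, 2-aligned)
34..40  -- padding (6B)
40..48  layer  (8B, 8-aligned)
48..49  channels  (1B, 1-aligned)
49..56  -- padding (7B)
56..64  d  (8B, 8-aligned)
sizeof = 64, alignof = 8
data bytes 46, size 64 → padding 18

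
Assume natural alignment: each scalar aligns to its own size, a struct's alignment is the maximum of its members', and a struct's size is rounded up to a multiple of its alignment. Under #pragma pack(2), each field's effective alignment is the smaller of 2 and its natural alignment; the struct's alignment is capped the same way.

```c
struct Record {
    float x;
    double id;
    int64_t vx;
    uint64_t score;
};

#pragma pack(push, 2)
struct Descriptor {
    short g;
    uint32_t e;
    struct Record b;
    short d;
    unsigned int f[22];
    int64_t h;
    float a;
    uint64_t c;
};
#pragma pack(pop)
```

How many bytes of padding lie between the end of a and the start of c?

Record: 0..4  x  (4B, 4-aligned); 4..8  -- padding (4B); 8..16  id  (8B, 8-aligned); 16..24  vx  (8B, 8-aligned); 24..32  score  (8B, 8-aligned); sizeof = 32, alignof = 8
0..2  g  (2B, 2-aligned)
2..6  e  (4B, 2-aligned)
6..38  b  (32B, 2-aligned)
38..40  d  (2B, 2-aligned)
40..128  f  (88B, 2-aligned)
128..136  h  (8B, 2-aligned)
136..140  a  (4B, 2-aligned)
140..148  c  (8B, 2-aligned)

0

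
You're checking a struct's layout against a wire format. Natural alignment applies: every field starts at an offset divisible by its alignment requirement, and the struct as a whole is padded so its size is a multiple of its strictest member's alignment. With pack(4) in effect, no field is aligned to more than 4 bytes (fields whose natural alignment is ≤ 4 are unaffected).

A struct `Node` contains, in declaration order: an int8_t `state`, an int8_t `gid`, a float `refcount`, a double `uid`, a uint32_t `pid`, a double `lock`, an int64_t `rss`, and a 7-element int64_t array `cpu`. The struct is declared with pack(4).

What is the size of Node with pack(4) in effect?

@0: state [1B, align 1] → 1
@1: gid [1B, align 1] → 2
+2 pad (align 4)
@4: refcount [4B, align 4] → 8
@8: uid [8B, align 4] → 16
@16: pid [4B, align 4] → 20
@20: lock [8B, align 4] → 28
@28: rss [8B, align 4] → 36
@36: cpu [56B, align 4] → 92
size 92, align 4

92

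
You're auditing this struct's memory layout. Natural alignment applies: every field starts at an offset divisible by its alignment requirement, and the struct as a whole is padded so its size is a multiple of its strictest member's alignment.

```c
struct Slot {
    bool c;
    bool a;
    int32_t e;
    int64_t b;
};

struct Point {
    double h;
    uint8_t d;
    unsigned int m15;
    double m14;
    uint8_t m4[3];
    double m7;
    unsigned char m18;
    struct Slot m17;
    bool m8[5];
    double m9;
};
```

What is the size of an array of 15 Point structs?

Slot: c at 0 (size 1, align 1) → ends 1; a at 1 (size 1, align 1) → ends 2; pad 2 to align 4 for e; e at 4 (size 4, align 4) → ends 8; b at 8 (size 8, align 8) → ends 16; total 16 bytes, alignment 8
h at 0 (size 8, align 8) → ends 8
d at 8 (size 1, align 1) → ends 9
pad 3 to align 4 for m15
m15 at 12 (size 4, align 4) → ends 16
m14 at 16 (size 8, align 8) → ends 24
m4 at 24 (size 3, align 1) → ends 27
pad 5 to align 8 for m7
m7 at 32 (size 8, align 8) → ends 40
m18 at 40 (size 1, align 1) → ends 41
pad 7 to align 8 for m17
m17 at 48 (size 16, align 8) → ends 64
m8 at 64 (size 5, align 1) → ends 69
pad 3 to align 8 for m9
m9 at 72 (size 8, align 8) → ends 80
total 80 bytes, alignment 8
array of 15: 15 × 80 = 1200

1200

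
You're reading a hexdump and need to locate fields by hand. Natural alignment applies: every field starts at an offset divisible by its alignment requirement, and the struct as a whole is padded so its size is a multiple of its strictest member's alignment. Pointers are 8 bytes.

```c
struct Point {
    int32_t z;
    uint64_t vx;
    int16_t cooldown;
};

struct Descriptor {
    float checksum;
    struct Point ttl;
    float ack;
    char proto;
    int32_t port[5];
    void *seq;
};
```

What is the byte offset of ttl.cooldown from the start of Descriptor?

Point: @0: z [4B, align 4] → 4; +4 pad (align 8); @8: vx [8B, align 8] → 16; @16: cooldown [2B, align 2] → 18; +6 tail pad (align 8); size 24, align 8
@0: checksum [4B, align 4] → 4
+4 pad (align 8)
@8: ttl [24B, align 8] → 32
within Point: cooldown at 16
8 + 16 = 24

24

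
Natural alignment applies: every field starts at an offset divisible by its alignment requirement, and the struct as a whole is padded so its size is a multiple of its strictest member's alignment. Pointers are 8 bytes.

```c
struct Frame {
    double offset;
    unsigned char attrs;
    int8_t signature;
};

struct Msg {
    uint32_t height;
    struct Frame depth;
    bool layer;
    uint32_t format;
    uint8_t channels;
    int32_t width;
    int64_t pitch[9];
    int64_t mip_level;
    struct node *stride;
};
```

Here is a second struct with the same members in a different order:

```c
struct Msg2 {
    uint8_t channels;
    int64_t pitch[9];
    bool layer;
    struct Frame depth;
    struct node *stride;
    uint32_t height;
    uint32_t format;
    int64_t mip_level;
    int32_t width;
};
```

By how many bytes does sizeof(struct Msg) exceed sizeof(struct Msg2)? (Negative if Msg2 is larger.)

Frame: offset at 0 (size 8, align 8) → ends 8; attrs at 8 (size 1, align 1) → ends 9; signature at 9 (size 1, align 1) → ends 10; tail pad 6 to reach multiple of 8; total 16 bytes, alignment 8
height at 0 (size 4, align 4) → ends 4
pad 4 to align 8 for depth
depth at 8 (size 16, align 8) → ends 24
layer at 24 (size 1, align 1) → ends 25
pad 3 to align 4 for format
format at 28 (size 4, align 4) → ends 32
channels at 32 (size 1, align 1) → ends 33
pad 3 to align 4 for width
width at 36 (size 4, align 4) → ends 40
pitch at 40 (size 72, align 8) → ends 112
mip_level at 112 (size 8, align 8) → ends 120
stride at 120 (size 8, align 8) → ends 128
total 128 bytes, alignment 8
— Msg2 —
channels at 0 (size 1, align 1) → ends 1
pad 7 to align 8 for pitch
pitch at 8 (size 72, align 8) → ends 80
layer at 80 (size 1, align 1) → ends 81
pad 7 to align 8 for depth
depth at 88 (size 16, align 8) → ends 104
stride at 104 (size 8, align 8) → ends 112
height at 112 (size 4, align 4) → ends 116
format at 116 (size 4, align 4) → ends 120
mip_level at 120 (size 8, align 8) → ends 128
width at 128 (size 4, align 4) → ends 132
tail pad 4 to reach multiple of 8
total 136 bytes, alignment 8
128 − 136 = -8

-8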